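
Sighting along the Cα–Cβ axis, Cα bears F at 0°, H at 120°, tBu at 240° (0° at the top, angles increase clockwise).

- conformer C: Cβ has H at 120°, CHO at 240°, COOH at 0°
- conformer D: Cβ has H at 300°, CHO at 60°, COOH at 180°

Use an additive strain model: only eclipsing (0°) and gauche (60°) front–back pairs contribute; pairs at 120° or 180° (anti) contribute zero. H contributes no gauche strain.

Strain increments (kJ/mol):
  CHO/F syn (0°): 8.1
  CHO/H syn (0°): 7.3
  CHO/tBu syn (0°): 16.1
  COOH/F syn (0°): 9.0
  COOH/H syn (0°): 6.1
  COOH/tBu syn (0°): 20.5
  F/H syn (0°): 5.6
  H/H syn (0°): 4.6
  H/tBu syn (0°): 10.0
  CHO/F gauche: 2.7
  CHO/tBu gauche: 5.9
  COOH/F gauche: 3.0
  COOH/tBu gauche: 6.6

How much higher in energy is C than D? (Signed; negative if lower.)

C (eclipsed): F(0°)/COOH(0°) eclipsed 9.0; H(120°)/H(120°) eclipsed 4.6; tBu(240°)/CHO(240°) eclipsed 16.1 → 29.7 kJ/mol.
D (staggered): F(0°)/CHO(60°) gauche 2.7; tBu(240°)/COOH(180°) gauche 6.6 → 9.3 kJ/mol.
E(C) − E(D) = 29.7 − 9.3 = +20.4 kJ/mol.

+20.4 kJ/mol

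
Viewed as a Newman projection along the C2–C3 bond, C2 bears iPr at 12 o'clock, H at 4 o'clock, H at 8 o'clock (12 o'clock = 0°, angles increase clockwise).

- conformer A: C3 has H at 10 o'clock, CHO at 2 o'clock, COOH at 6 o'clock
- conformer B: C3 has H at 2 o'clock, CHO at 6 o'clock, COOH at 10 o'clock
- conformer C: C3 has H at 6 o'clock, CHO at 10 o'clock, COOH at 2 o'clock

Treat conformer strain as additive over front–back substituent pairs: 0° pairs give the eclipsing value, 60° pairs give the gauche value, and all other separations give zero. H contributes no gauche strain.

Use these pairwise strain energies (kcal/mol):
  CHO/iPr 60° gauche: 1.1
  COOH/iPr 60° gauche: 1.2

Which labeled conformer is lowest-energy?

A is staggered. iPr at 0° is gauche with CHO at 60° (1.1). Total 1.1 kcal/mol.
B is staggered. iPr at 0° is gauche with COOH at 300° (1.2). Total 1.2 kcal/mol.
C is staggered. iPr at 0° is gauche with CHO at 300° (1.1); iPr at 0° is gauche with COOH at 60° (1.2). Total 2.3 kcal/mol.
A has the lowest total (1.1 kcal/mol).

A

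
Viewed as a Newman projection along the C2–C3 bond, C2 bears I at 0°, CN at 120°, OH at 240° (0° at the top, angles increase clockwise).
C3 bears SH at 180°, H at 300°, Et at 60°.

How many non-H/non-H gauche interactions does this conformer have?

Non-H gauche pairs: I(0°)/Et(60°); CN(120°)/SH(180°); CN(120°)/Et(60°); OH(240°)/SH(180°) — 4 interactions.

4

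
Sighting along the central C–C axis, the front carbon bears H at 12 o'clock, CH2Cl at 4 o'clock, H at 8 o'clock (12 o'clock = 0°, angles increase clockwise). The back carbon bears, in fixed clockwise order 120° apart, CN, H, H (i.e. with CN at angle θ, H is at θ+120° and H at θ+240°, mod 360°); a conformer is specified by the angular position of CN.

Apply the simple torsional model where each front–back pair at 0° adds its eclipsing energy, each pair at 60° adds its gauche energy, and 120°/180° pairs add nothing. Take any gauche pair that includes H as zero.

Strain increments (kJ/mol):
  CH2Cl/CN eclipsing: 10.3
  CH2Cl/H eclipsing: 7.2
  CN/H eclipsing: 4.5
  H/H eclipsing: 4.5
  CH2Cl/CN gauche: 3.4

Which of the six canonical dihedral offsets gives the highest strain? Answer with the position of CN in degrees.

CN at 0° (eclipsed): H(0°)/CN(0°) eclipsed 4.5; CH2Cl(120°)/H(120°) eclipsed 7.2; H(240°)/H(240°) eclipsed 4.5 → 16.2 kJ/mol.
CN at 60° (staggered): CH2Cl(120°)/CN(60°) gauche 3.4 → 3.4 kJ/mol.
CN at 120° (eclipsed): H(0°)/H(0°) eclipsed 4.5; CH2Cl(120°)/CN(120°) eclipsed 10.3; H(240°)/H(240°) eclipsed 4.5 → 19.3 kJ/mol.
CN at 180° (staggered): CH2Cl(120°)/CN(180°) gauche 3.4 → 3.4 kJ/mol.
CN at 240° (eclipsed): H(0°)/H(0°) eclipsed 4.5; CH2Cl(120°)/H(120°) eclipsed 7.2; H(240°)/CN(240°) eclipsed 4.5 → 16.2 kJ/mol.
CN at 300° (staggered): no non-H gauche contacts → 0.0 kJ/mol.
The maximum (19.3 kJ/mol) occurs with CN at 120°.

120°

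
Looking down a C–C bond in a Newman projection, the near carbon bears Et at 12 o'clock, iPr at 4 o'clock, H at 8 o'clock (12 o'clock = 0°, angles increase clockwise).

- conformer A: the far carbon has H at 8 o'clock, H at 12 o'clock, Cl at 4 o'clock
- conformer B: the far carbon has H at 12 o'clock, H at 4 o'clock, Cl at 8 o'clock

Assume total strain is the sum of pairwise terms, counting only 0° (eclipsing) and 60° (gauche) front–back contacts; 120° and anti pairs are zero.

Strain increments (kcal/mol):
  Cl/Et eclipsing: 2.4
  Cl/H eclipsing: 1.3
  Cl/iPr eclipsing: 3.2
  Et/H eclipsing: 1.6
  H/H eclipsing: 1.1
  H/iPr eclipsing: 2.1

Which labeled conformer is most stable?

A is eclipsed. Et at 0° is eclipsed with H at 0° (1.6); iPr at 120° is eclipsed with Cl at 120° (3.2); H at 240° is eclipsed with H at 240° (1.1). Total 5.9 kcal/mol.
B is eclipsed. Et at 0° is eclipsed with H at 0° (1.6); iPr at 120° is eclipsed with H at 120° (2.1); H at 240° is eclipsed with Cl at 240° (1.3). Total 5.0 kcal/mol.
B has the lowest total (5.0 kcal/mol).

B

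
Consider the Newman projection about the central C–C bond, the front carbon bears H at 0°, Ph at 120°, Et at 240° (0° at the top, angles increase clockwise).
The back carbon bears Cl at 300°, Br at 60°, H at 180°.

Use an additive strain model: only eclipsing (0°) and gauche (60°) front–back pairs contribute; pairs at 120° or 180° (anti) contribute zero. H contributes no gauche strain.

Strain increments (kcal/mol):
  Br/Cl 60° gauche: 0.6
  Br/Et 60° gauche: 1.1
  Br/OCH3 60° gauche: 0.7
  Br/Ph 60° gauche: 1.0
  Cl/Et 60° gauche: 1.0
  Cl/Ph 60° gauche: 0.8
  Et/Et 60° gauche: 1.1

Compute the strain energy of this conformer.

This conformer (staggered): Ph–Br gauche, Et–Cl gauche; 1.0 + 1.0 = 2.0 kcal/mol.

2.0 kcal/mol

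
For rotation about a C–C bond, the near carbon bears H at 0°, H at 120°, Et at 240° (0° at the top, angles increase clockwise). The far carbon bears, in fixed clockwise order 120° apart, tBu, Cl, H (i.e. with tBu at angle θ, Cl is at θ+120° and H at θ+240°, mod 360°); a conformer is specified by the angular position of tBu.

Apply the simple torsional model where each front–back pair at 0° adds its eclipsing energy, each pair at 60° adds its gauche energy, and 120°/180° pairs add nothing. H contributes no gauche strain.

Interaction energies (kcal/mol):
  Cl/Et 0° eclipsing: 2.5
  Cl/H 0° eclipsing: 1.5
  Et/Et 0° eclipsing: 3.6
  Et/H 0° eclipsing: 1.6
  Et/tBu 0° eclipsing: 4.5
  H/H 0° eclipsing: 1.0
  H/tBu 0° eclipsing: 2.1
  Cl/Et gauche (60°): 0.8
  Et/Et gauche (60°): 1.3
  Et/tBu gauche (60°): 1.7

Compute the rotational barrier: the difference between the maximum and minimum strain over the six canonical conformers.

tBu at 0° (eclipsed): H(0°)/tBu(0°) eclipsed 2.1; H(120°)/Cl(120°) eclipsed 1.5; Et(240°)/H(240°) eclipsed 1.6 → 5.2 kcal/mol.
tBu at 60° (staggered): Et(240°)/Cl(180°) gauche 0.8 → 0.8 kcal/mol.
tBu at 120° (eclipsed): H(0°)/H(0°) eclipsed 1.0; H(120°)/tBu(120°) eclipsed 2.1; Et(240°)/Cl(240°) eclipsed 2.5 → 5.6 kcal/mol.
tBu at 180° (staggered): Et(240°)/tBu(180°) gauche 1.7; Et(240°)/Cl(300°) gauche 0.8 → 2.5 kcal/mol.
tBu at 240° (eclipsed): H(0°)/Cl(0°) eclipsed 1.5; H(120°)/H(120°) eclipsed 1.0; Et(240°)/tBu(240°) eclipsed 4.5 → 7.0 kcal/mol.
tBu at 300° (staggered): Et(240°)/tBu(300°) gauche 1.7 → 1.7 kcal/mol.
Max at 240° (7.0 kcal/mol), min at 60° (0.8 kcal/mol); barrier = 6.2 kcal/mol.

6.2 kcal/mol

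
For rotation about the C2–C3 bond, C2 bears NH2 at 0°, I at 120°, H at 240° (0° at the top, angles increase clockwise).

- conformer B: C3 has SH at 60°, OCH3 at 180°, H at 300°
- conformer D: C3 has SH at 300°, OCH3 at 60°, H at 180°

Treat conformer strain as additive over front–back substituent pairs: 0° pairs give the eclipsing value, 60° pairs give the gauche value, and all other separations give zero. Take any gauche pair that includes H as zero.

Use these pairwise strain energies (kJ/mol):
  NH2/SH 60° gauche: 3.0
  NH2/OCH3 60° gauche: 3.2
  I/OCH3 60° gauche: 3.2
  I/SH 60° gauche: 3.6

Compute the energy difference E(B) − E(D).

+0.4 kJ/mol

B (staggered): NH2–SH gauche, I–SH gauche, I–OCH3 gauche; 3.0 + 3.6 + 3.2 = 9.8 kJ/mol.
D (staggered): NH2–SH gauche, NH2–OCH3 gauche, I–OCH3 gauche; 3.0 + 3.2 + 3.2 = 9.4 kJ/mol.
E(B) − E(D) = 9.8 − 9.4 = +0.4 kJ/mol.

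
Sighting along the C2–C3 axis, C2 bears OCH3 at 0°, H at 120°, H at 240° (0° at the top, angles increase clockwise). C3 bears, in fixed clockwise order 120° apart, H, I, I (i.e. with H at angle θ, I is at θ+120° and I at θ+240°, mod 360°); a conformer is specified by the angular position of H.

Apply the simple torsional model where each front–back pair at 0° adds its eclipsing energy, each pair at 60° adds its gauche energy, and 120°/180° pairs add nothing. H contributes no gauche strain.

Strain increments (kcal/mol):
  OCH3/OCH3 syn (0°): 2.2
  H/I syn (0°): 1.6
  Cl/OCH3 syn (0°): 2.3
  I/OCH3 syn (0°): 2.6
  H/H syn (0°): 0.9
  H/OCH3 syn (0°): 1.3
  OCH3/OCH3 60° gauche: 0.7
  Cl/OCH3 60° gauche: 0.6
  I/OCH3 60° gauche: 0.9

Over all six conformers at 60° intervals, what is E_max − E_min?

4.2 kcal/mol

H at 0° (eclipsed): OCH3–H eclipsed, H–I eclipsed, H–I eclipsed; 1.3 + 1.6 + 1.6 = 4.5 kcal/mol.
H at 60° (staggered): OCH3–I gauche; 0.9 = 0.9 kcal/mol.
H at 120° (eclipsed): OCH3–I eclipsed, H–H eclipsed, H–I eclipsed; 2.6 + 0.9 + 1.6 = 5.1 kcal/mol.
H at 180° (staggered): OCH3–I gauche, OCH3–I gauche; 0.9 + 0.9 = 1.8 kcal/mol.
H at 240° (eclipsed): OCH3–I eclipsed, H–I eclipsed, H–H eclipsed; 2.6 + 1.6 + 0.9 = 5.1 kcal/mol.
H at 300° (staggered): OCH3–I gauche; 0.9 = 0.9 kcal/mol.
Max at 120° (5.1 kcal/mol), min at 60° (0.9 kcal/mol); barrier = 4.2 kcal/mol.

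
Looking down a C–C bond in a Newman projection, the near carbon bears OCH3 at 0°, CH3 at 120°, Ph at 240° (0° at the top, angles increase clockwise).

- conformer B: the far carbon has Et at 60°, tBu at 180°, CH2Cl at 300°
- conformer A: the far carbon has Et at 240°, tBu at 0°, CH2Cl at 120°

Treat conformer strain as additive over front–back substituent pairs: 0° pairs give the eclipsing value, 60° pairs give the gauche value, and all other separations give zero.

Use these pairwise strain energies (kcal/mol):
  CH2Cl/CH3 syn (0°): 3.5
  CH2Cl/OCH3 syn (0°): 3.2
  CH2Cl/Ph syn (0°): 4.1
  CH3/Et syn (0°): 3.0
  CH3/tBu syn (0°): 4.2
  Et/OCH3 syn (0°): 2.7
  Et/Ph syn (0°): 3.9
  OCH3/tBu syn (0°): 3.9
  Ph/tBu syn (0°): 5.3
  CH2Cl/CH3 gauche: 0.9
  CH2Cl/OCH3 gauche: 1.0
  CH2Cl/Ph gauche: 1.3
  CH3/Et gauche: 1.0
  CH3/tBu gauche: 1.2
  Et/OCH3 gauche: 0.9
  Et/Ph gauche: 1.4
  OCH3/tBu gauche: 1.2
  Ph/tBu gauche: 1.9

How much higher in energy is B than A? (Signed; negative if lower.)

B (staggered): OCH3–Et gauche, OCH3–CH2Cl gauche, CH3–Et gauche, CH3–tBu gauche, Ph–tBu gauche, Ph–CH2Cl gauche; 0.9 + 1.0 + 1.0 + 1.2 + 1.9 + 1.3 = 7.3 kcal/mol.
A (eclipsed): OCH3–tBu eclipsed, CH3–CH2Cl eclipsed, Ph–Et eclipsed; 3.9 + 3.5 + 3.9 = 11.3 kcal/mol.
E(B) − E(A) = 7.3 − 11.3 = -4.0 kcal/mol.

-4.0 kcal/mol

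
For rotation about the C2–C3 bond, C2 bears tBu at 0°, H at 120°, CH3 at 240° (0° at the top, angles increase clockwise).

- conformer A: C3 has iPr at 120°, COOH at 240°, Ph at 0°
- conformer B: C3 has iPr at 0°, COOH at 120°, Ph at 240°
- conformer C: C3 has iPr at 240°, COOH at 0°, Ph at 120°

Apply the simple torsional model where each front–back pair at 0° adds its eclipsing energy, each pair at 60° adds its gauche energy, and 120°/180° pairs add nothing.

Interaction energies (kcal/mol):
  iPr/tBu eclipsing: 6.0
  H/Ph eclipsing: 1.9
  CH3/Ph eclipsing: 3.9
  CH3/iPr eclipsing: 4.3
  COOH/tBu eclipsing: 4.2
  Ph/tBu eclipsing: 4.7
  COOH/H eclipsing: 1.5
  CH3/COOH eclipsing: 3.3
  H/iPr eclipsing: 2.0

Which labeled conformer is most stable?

A (eclipsed): tBu–Ph eclipsed, H–iPr eclipsed, CH3–COOH eclipsed; 4.7 + 2.0 + 3.3 = 10.0 kcal/mol.
B (eclipsed): tBu–iPr eclipsed, H–COOH eclipsed, CH3–Ph eclipsed; 6.0 + 1.5 + 3.9 = 11.4 kcal/mol.
C (eclipsed): tBu–COOH eclipsed, H–Ph eclipsed, CH3–iPr eclipsed; 4.2 + 1.9 + 4.3 = 10.4 kcal/mol.
A has the lowest total (10.0 kcal/mol).

A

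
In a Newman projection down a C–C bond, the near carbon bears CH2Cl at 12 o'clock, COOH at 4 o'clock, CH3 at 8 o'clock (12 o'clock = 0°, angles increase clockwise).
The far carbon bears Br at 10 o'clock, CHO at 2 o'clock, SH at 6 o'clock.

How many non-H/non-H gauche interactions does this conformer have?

6

Non-H gauche pairs: CH2Cl(0°)/Br(300°); CH2Cl(0°)/CHO(60°); COOH(120°)/CHO(60°); COOH(120°)/SH(180°); CH3(240°)/Br(300°); CH3(240°)/SH(180°) — 6 interactions.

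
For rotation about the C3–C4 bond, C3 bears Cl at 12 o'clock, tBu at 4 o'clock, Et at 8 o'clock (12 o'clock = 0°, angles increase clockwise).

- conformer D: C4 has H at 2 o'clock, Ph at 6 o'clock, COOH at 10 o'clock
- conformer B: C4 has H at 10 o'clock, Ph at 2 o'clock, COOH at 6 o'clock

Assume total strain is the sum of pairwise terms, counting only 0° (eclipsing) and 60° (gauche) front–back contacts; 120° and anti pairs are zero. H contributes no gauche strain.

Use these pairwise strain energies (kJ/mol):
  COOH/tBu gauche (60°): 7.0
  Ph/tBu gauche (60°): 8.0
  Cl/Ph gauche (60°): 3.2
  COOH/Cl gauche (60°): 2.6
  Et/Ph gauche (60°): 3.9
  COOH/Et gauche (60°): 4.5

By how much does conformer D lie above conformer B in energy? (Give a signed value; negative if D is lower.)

-3.7 kJ/mol

D (staggered): Cl–COOH gauche, tBu–Ph gauche, Et–Ph gauche, Et–COOH gauche; 2.6 + 8.0 + 3.9 + 4.5 = 19.0 kJ/mol.
B (staggered): Cl–Ph gauche, tBu–Ph gauche, tBu–COOH gauche, Et–COOH gauche; 3.2 + 8.0 + 7.0 + 4.5 = 22.7 kJ/mol.
E(D) − E(B) = 19.0 − 22.7 = -3.7 kJ/mol.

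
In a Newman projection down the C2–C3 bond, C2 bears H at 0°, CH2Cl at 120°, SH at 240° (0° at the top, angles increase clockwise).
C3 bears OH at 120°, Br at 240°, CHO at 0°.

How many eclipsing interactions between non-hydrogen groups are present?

Non-H eclipsing pairs: CH2Cl(120°)/OH(120°); SH(240°)/Br(240°) — 2 interactions.

2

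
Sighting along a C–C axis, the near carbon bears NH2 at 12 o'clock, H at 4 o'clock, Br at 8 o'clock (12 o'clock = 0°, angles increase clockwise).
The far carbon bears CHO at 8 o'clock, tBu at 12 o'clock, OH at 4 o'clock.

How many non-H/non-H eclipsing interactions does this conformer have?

Non-H eclipsing pairs: NH2(0°)/tBu(0°); Br(240°)/CHO(240°) — 2 interactions.

2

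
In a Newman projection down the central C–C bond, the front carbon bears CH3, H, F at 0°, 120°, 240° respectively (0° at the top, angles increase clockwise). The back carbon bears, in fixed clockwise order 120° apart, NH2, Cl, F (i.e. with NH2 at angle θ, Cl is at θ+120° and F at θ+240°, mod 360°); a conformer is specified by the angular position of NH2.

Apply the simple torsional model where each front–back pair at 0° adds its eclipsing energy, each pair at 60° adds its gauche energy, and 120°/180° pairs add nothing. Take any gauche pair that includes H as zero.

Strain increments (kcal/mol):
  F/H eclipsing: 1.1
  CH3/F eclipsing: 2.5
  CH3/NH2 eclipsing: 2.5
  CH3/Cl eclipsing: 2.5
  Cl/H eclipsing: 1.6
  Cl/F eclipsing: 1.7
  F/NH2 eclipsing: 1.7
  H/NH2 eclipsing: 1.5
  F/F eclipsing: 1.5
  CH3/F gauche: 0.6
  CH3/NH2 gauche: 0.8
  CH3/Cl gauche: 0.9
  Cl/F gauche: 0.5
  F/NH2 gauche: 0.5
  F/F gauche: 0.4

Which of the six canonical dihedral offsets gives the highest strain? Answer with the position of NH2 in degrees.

NH2 at 0° (eclipsed): CH3–NH2 eclipsed, H–Cl eclipsed, F–F eclipsed; 2.5 + 1.6 + 1.5 = 5.6 kcal/mol.
NH2 at 60° (staggered): CH3–NH2 gauche, CH3–F gauche, F–Cl gauche, F–F gauche; 0.8 + 0.6 + 0.5 + 0.4 = 2.3 kcal/mol.
NH2 at 120° (eclipsed): CH3–F eclipsed, H–NH2 eclipsed, F–Cl eclipsed; 2.5 + 1.5 + 1.7 = 5.7 kcal/mol.
NH2 at 180° (staggered): CH3–Cl gauche, CH3–F gauche, F–NH2 gauche, F–Cl gauche; 0.9 + 0.6 + 0.5 + 0.5 = 2.5 kcal/mol.
NH2 at 240° (eclipsed): CH3–Cl eclipsed, H–F eclipsed, F–NH2 eclipsed; 2.5 + 1.1 + 1.7 = 5.3 kcal/mol.
NH2 at 300° (staggered): CH3–NH2 gauche, CH3–Cl gauche, F–NH2 gauche, F–F gauche; 0.8 + 0.9 + 0.5 + 0.4 = 2.6 kcal/mol.
The maximum (5.7 kcal/mol) occurs with NH2 at 120°.

120°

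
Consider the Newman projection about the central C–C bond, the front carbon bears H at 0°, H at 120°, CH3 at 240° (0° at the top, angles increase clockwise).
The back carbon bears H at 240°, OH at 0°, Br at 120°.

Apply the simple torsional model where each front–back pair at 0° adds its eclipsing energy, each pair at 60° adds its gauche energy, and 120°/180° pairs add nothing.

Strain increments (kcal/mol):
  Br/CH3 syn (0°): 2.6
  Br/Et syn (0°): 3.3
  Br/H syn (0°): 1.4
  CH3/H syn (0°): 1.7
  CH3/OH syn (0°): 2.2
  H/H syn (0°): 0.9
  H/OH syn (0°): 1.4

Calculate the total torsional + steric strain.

This conformer (eclipsed): H–OH eclipsed, H–Br eclipsed, CH3–H eclipsed; 1.4 + 1.4 + 1.7 = 4.5 kcal/mol.

4.5 kcal/mol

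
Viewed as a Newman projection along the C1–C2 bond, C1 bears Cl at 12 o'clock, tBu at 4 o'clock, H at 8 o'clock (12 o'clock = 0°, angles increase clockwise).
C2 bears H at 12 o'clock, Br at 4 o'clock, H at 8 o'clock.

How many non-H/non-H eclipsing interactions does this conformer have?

Non-H eclipsing pairs: tBu(120°)/Br(120°) — 1 interaction.

1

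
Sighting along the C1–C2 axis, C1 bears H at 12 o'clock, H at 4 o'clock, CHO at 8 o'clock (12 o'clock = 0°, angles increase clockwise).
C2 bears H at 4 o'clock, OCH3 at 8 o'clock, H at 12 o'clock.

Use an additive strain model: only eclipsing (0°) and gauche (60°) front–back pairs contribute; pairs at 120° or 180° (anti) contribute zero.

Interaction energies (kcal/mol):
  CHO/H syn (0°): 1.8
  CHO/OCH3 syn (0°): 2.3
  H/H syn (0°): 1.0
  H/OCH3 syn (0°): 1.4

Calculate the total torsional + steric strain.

4.3 kcal/mol

This conformer (eclipsed): H–H eclipsed, H–H eclipsed, CHO–OCH3 eclipsed; 1.0 + 1.0 + 2.3 = 4.3 kcal/mol.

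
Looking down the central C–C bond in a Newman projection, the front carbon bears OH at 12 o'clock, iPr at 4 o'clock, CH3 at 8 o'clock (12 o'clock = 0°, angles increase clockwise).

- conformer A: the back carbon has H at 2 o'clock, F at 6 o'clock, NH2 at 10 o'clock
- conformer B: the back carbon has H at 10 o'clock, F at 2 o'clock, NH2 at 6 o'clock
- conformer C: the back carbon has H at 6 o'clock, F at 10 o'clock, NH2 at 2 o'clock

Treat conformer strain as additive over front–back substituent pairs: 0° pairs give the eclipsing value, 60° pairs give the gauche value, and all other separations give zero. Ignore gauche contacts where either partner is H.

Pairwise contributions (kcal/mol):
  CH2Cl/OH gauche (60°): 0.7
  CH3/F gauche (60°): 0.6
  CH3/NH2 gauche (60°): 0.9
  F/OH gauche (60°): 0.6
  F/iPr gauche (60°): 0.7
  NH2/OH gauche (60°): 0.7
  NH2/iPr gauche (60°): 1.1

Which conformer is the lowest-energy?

A

A (staggered): OH(0°)/NH2(300°) gauche 0.7; iPr(120°)/F(180°) gauche 0.7; CH3(240°)/F(180°) gauche 0.6; CH3(240°)/NH2(300°) gauche 0.9 → 2.9 kcal/mol.
B (staggered): OH(0°)/F(60°) gauche 0.6; iPr(120°)/F(60°) gauche 0.7; iPr(120°)/NH2(180°) gauche 1.1; CH3(240°)/NH2(180°) gauche 0.9 → 3.3 kcal/mol.
C (staggered): OH(0°)/F(300°) gauche 0.6; OH(0°)/NH2(60°) gauche 0.7; iPr(120°)/NH2(60°) gauche 1.1; CH3(240°)/F(300°) gauche 0.6 → 3.0 kcal/mol.
A has the lowest total (2.9 kcal/mol).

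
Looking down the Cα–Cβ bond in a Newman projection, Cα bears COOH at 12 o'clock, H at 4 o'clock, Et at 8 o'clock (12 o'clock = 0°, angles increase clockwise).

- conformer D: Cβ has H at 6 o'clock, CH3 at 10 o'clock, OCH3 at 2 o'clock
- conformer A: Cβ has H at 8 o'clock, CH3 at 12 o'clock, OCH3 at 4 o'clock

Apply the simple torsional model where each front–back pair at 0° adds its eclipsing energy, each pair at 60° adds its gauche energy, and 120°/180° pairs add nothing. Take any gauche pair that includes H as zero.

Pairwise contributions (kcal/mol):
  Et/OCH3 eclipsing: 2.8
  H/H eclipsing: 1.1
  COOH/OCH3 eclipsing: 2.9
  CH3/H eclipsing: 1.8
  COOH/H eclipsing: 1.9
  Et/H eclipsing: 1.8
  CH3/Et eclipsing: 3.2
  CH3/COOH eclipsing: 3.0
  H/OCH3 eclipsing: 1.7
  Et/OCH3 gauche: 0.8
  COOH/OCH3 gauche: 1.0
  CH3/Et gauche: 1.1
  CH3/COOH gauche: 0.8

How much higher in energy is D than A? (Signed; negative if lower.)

D is staggered. COOH at 0° is gauche with CH3 at 300° (0.8); COOH at 0° is gauche with OCH3 at 60° (1.0); Et at 240° is gauche with CH3 at 300° (1.1). Total 2.9 kcal/mol.
A is eclipsed. COOH at 0° is eclipsed with CH3 at 0° (3.0); H at 120° is eclipsed with OCH3 at 120° (1.7); Et at 240° is eclipsed with H at 240° (1.8). Total 6.5 kcal/mol.
E(D) − E(A) = 2.9 − 6.5 = -3.6 kcal/mol.

-3.6 kcal/mol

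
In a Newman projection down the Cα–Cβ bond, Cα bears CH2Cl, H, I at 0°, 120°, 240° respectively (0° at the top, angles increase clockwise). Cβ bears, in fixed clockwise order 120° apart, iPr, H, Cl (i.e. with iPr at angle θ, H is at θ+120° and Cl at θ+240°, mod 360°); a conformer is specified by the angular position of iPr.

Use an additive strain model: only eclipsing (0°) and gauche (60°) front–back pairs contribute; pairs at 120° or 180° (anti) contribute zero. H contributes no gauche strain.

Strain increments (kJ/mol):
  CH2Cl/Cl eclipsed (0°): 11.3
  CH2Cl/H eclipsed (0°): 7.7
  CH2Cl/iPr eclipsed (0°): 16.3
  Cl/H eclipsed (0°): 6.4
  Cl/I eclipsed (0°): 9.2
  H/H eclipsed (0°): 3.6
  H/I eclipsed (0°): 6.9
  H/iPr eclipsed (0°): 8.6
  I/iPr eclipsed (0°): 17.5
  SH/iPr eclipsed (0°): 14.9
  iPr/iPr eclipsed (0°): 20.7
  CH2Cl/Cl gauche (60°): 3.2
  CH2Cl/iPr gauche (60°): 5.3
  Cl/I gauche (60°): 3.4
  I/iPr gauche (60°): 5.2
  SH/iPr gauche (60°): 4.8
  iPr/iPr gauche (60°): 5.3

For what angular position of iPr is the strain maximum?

iPr at 0° (eclipsed): CH2Cl–iPr eclipsed, H–H eclipsed, I–Cl eclipsed; 16.3 + 3.6 + 9.2 = 29.1 kJ/mol.
iPr at 60° (staggered): CH2Cl–iPr gauche, CH2Cl–Cl gauche, I–Cl gauche; 5.3 + 3.2 + 3.4 = 11.9 kJ/mol.
iPr at 120° (eclipsed): CH2Cl–Cl eclipsed, H–iPr eclipsed, I–H eclipsed; 11.3 + 8.6 + 6.9 = 26.8 kJ/mol.
iPr at 180° (staggered): CH2Cl–Cl gauche, I–iPr gauche; 3.2 + 5.2 = 8.4 kJ/mol.
iPr at 240° (eclipsed): CH2Cl–H eclipsed, H–Cl eclipsed, I–iPr eclipsed; 7.7 + 6.4 + 17.5 = 31.6 kJ/mol.
iPr at 300° (staggered): CH2Cl–iPr gauche, I–iPr gauche, I–Cl gauche; 5.3 + 5.2 + 3.4 = 13.9 kJ/mol.
The maximum (31.6 kJ/mol) occurs with iPr at 240°.

240°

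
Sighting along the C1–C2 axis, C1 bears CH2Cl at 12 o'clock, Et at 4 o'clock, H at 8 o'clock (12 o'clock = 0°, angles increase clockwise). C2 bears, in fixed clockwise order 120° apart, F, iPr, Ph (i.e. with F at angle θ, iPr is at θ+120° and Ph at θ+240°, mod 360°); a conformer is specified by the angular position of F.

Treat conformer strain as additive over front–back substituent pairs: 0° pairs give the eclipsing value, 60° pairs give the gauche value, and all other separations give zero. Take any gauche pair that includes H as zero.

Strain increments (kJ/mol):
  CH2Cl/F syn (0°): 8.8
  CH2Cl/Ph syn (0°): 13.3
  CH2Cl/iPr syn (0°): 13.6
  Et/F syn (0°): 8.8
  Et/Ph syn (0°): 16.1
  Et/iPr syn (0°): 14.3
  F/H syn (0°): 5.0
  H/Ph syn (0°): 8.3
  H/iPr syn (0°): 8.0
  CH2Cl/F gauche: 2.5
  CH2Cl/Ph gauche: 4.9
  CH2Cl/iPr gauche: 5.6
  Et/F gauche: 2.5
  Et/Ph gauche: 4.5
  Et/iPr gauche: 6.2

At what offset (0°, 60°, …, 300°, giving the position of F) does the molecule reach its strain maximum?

240°

F at 0° (eclipsed): CH2Cl(0°)/F(0°) eclipsed 8.8; Et(120°)/iPr(120°) eclipsed 14.3; H(240°)/Ph(240°) eclipsed 8.3 → 31.4 kJ/mol.
F at 60° (staggered): CH2Cl(0°)/F(60°) gauche 2.5; CH2Cl(0°)/Ph(300°) gauche 4.9; Et(120°)/F(60°) gauche 2.5; Et(120°)/iPr(180°) gauche 6.2 → 16.1 kJ/mol.
F at 120° (eclipsed): CH2Cl(0°)/Ph(0°) eclipsed 13.3; Et(120°)/F(120°) eclipsed 8.8; H(240°)/iPr(240°) eclipsed 8.0 → 30.1 kJ/mol.
F at 180° (staggered): CH2Cl(0°)/iPr(300°) gauche 5.6; CH2Cl(0°)/Ph(60°) gauche 4.9; Et(120°)/F(180°) gauche 2.5; Et(120°)/Ph(60°) gauche 4.5 → 17.5 kJ/mol.
F at 240° (eclipsed): CH2Cl(0°)/iPr(0°) eclipsed 13.6; Et(120°)/Ph(120°) eclipsed 16.1; H(240°)/F(240°) eclipsed 5.0 → 34.7 kJ/mol.
F at 300° (staggered): CH2Cl(0°)/F(300°) gauche 2.5; CH2Cl(0°)/iPr(60°) gauche 5.6; Et(120°)/iPr(60°) gauche 6.2; Et(120°)/Ph(180°) gauche 4.5 → 18.8 kJ/mol.
The maximum (34.7 kJ/mol) occurs with F at 240°.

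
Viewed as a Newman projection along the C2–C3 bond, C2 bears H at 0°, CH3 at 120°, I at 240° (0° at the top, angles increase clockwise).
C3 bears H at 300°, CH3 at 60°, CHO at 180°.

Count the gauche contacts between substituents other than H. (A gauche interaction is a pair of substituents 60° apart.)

Non-H gauche pairs: CH3(120°)/CH3(60°); CH3(120°)/CHO(180°); I(240°)/CHO(180°) — 3 interactions.

3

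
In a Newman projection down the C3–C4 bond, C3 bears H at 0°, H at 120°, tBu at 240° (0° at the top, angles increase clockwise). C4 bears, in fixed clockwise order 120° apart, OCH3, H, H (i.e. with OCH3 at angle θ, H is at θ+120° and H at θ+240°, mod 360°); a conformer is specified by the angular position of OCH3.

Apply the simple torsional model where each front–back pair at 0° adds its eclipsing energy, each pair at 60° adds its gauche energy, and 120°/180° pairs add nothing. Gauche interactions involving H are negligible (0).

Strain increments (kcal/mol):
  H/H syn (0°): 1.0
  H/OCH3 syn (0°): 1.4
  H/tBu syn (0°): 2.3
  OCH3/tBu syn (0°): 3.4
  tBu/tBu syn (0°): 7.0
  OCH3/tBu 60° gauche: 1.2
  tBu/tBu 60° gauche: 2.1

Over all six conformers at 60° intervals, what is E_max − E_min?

5.4 kcal/mol

OCH3 at 0° (eclipsed): H–OCH3 eclipsed, H–H eclipsed, tBu–H eclipsed; 1.4 + 1.0 + 2.3 = 4.7 kcal/mol.
OCH3 at 60° (staggered): no non-H gauche contacts → 0.0 kcal/mol.
OCH3 at 120° (eclipsed): H–H eclipsed, H–OCH3 eclipsed, tBu–H eclipsed; 1.0 + 1.4 + 2.3 = 4.7 kcal/mol.
OCH3 at 180° (staggered): tBu–OCH3 gauche; 1.2 = 1.2 kcal/mol.
OCH3 at 240° (eclipsed): H–H eclipsed, H–H eclipsed, tBu–OCH3 eclipsed; 1.0 + 1.0 + 3.4 = 5.4 kcal/mol.
OCH3 at 300° (staggered): tBu–OCH3 gauche; 1.2 = 1.2 kcal/mol.
Max at 240° (5.4 kcal/mol), min at 60° (0.0 kcal/mol); barrier = 5.4 kcal/mol.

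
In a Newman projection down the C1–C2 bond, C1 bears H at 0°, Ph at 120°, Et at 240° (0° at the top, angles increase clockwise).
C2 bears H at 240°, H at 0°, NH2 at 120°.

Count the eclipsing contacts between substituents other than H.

1

Non-H eclipsing pairs: Ph(120°)/NH2(120°) — 1 interaction.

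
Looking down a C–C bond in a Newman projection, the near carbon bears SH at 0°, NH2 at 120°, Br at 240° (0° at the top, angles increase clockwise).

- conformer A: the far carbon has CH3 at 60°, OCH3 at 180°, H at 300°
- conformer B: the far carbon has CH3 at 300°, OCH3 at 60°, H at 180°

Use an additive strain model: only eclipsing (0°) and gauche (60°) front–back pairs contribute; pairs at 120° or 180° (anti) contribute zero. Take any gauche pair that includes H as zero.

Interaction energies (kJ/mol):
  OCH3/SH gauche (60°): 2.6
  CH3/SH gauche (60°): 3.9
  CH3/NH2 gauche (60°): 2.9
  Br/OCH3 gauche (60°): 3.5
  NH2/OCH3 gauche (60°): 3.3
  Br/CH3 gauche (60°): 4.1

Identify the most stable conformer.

A

A is staggered. SH at 0° is gauche with CH3 at 60° (3.9); NH2 at 120° is gauche with CH3 at 60° (2.9); NH2 at 120° is gauche with OCH3 at 180° (3.3); Br at 240° is gauche with OCH3 at 180° (3.5). Total 13.6 kJ/mol.
B is staggered. SH at 0° is gauche with CH3 at 300° (3.9); SH at 0° is gauche with OCH3 at 60° (2.6); NH2 at 120° is gauche with OCH3 at 60° (3.3); Br at 240° is gauche with CH3 at 300° (4.1). Total 13.9 kJ/mol.
A has the lowest total (13.6 kJ/mol).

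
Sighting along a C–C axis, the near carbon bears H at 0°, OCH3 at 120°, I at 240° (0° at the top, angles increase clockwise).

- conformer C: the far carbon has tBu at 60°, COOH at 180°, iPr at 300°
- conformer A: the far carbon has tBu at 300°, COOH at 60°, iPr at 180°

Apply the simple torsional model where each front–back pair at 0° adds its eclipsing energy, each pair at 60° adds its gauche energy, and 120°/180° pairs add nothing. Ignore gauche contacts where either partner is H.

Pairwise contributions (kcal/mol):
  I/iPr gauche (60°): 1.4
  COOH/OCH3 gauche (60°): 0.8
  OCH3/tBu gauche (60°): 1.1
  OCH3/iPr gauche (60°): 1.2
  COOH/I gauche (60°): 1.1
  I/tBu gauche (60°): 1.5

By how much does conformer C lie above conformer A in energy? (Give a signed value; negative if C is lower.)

-0.5 kcal/mol

C (staggered): OCH3(120°)/tBu(60°) gauche 1.1; OCH3(120°)/COOH(180°) gauche 0.8; I(240°)/COOH(180°) gauche 1.1; I(240°)/iPr(300°) gauche 1.4 → 4.4 kcal/mol.
A (staggered): OCH3(120°)/COOH(60°) gauche 0.8; OCH3(120°)/iPr(180°) gauche 1.2; I(240°)/tBu(300°) gauche 1.5; I(240°)/iPr(180°) gauche 1.4 → 4.9 kcal/mol.
E(C) − E(A) = 4.4 − 4.9 = -0.5 kcal/mol.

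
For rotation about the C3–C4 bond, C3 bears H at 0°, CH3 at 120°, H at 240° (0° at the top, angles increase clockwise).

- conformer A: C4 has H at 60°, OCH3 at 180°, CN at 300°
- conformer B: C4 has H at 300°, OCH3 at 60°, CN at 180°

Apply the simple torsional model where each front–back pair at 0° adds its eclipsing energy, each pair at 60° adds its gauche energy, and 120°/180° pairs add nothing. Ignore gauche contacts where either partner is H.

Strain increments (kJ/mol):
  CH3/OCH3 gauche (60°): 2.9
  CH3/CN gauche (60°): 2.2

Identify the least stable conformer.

B

A is staggered. CH3 at 120° is gauche with OCH3 at 180° (2.9). Total 2.9 kJ/mol.
B is staggered. CH3 at 120° is gauche with OCH3 at 60° (2.9); CH3 at 120° is gauche with CN at 180° (2.2). Total 5.1 kJ/mol.
B has the highest total (5.1 kJ/mol).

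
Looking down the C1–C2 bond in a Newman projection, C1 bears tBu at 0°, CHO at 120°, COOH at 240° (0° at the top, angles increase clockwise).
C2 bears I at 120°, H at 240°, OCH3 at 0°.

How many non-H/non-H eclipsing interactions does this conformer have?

Non-H eclipsing pairs: tBu(0°)/OCH3(0°); CHO(120°)/I(120°) — 2 interactions.

2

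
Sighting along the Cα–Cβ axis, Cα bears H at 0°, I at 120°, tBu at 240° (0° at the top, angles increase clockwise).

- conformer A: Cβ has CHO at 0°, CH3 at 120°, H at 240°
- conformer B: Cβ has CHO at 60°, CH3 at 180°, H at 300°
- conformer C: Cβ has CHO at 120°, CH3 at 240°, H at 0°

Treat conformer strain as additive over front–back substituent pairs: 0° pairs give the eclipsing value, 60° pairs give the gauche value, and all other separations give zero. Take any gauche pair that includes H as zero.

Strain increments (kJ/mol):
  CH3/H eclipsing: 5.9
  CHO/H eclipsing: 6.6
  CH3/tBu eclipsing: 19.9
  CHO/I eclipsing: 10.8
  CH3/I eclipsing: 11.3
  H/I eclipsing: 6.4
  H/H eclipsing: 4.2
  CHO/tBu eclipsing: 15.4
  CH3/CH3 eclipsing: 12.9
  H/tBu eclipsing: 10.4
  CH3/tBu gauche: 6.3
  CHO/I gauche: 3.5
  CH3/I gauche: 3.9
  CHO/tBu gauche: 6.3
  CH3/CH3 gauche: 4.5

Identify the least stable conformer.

C

A is eclipsed. H at 0° is eclipsed with CHO at 0° (6.6); I at 120° is eclipsed with CH3 at 120° (11.3); tBu at 240° is eclipsed with H at 240° (10.4). Total 28.3 kJ/mol.
B is staggered. I at 120° is gauche with CHO at 60° (3.5); I at 120° is gauche with CH3 at 180° (3.9); tBu at 240° is gauche with CH3 at 180° (6.3). Total 13.7 kJ/mol.
C is eclipsed. H at 0° is eclipsed with H at 0° (4.2); I at 120° is eclipsed with CHO at 120° (10.8); tBu at 240° is eclipsed with CH3 at 240° (19.9). Total 34.9 kJ/mol.
C has the highest total (34.9 kJ/mol).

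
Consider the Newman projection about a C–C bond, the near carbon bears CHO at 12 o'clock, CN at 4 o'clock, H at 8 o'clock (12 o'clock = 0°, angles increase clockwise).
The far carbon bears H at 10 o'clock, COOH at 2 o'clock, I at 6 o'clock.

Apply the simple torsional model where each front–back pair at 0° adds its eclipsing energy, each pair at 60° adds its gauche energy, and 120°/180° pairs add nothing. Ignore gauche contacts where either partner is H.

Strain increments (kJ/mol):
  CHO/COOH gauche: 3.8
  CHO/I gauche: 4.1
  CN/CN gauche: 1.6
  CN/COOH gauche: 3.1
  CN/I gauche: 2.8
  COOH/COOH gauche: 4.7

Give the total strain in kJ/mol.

This conformer (staggered): CHO(0°)/COOH(60°) gauche 3.8; CN(120°)/COOH(60°) gauche 3.1; CN(120°)/I(180°) gauche 2.8 → 9.7 kJ/mol.

9.7 kJ/mol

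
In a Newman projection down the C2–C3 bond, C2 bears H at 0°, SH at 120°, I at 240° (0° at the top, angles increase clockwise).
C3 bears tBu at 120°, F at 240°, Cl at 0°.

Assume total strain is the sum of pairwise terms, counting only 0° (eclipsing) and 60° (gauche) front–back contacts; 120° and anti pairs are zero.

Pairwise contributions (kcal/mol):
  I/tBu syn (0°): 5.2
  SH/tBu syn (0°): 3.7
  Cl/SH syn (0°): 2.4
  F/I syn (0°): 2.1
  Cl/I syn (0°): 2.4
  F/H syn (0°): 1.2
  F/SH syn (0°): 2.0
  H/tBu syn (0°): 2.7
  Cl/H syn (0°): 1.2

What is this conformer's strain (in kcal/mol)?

7.0 kcal/mol

This conformer (eclipsed): H(0°)/Cl(0°) eclipsed 1.2; SH(120°)/tBu(120°) eclipsed 3.7; I(240°)/F(240°) eclipsed 2.1 → 7.0 kcal/mol.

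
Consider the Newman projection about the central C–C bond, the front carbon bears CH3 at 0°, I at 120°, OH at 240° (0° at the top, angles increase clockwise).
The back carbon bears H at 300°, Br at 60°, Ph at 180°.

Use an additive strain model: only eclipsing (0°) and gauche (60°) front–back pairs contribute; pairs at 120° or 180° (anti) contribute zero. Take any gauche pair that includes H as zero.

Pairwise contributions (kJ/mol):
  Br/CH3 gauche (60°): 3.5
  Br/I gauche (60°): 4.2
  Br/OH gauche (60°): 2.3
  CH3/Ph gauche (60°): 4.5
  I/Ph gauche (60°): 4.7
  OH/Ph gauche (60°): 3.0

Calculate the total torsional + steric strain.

15.4 kJ/mol

This conformer (staggered): CH3–Br gauche, I–Br gauche, I–Ph gauche, OH–Ph gauche; 3.5 + 4.2 + 4.7 + 3.0 = 15.4 kJ/mol.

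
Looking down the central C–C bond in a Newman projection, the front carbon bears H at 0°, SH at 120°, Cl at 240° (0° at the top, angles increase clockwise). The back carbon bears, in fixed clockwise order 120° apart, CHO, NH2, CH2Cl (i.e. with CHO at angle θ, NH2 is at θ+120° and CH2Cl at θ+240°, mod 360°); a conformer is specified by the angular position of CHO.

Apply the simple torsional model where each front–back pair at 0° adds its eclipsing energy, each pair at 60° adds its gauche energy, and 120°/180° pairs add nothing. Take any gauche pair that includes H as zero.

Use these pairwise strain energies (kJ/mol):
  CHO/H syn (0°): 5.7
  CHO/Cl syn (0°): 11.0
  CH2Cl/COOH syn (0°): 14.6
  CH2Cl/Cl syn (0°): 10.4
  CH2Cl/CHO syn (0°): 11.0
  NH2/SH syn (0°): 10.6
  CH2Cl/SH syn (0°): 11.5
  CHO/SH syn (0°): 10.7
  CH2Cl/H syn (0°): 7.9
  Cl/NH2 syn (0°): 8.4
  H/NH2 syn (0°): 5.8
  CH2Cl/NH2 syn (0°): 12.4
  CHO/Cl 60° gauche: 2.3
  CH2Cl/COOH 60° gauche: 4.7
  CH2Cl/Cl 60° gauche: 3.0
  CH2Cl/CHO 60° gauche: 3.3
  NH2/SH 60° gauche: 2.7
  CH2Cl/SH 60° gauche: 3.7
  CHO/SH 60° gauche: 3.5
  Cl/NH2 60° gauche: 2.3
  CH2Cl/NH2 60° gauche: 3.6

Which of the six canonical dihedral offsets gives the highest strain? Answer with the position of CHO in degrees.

CHO at 0° (eclipsed): H–CHO eclipsed, SH–NH2 eclipsed, Cl–CH2Cl eclipsed; 5.7 + 10.6 + 10.4 = 26.7 kJ/mol.
CHO at 60° (staggered): SH–CHO gauche, SH–NH2 gauche, Cl–NH2 gauche, Cl–CH2Cl gauche; 3.5 + 2.7 + 2.3 + 3.0 = 11.5 kJ/mol.
CHO at 120° (eclipsed): H–CH2Cl eclipsed, SH–CHO eclipsed, Cl–NH2 eclipsed; 7.9 + 10.7 + 8.4 = 27.0 kJ/mol.
CHO at 180° (staggered): SH–CHO gauche, SH–CH2Cl gauche, Cl–CHO gauche, Cl–NH2 gauche; 3.5 + 3.7 + 2.3 + 2.3 = 11.8 kJ/mol.
CHO at 240° (eclipsed): H–NH2 eclipsed, SH–CH2Cl eclipsed, Cl–CHO eclipsed; 5.8 + 11.5 + 11.0 = 28.3 kJ/mol.
CHO at 300° (staggered): SH–NH2 gauche, SH–CH2Cl gauche, Cl–CHO gauche, Cl–CH2Cl gauche; 2.7 + 3.7 + 2.3 + 3.0 = 11.7 kJ/mol.
The maximum (28.3 kJ/mol) occurs with CHO at 240°.

240°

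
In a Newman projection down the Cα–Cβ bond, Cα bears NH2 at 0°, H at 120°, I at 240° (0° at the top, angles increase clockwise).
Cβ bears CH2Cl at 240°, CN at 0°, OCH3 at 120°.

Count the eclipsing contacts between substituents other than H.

Non-H eclipsing pairs: NH2(0°)/CN(0°); I(240°)/CH2Cl(240°) — 2 interactions.

2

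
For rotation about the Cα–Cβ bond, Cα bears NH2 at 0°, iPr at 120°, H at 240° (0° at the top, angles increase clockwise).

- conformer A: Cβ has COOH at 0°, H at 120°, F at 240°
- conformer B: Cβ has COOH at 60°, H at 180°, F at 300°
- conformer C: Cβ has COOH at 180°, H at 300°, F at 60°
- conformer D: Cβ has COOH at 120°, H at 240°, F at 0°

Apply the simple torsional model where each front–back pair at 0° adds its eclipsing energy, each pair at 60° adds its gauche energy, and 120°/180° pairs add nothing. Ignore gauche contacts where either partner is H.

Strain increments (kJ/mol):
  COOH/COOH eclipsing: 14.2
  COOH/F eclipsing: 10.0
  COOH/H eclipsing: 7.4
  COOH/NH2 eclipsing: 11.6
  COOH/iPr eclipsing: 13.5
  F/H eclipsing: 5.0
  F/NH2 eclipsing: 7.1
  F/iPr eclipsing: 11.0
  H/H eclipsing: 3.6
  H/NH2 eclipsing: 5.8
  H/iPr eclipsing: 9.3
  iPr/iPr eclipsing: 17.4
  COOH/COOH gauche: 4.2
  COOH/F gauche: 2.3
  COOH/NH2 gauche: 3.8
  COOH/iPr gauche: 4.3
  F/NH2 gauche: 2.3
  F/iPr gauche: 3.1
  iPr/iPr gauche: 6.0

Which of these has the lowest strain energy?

C

A is eclipsed. NH2 at 0° is eclipsed with COOH at 0° (11.6); iPr at 120° is eclipsed with H at 120° (9.3); H at 240° is eclipsed with F at 240° (5.0). Total 25.9 kJ/mol.
B is staggered. NH2 at 0° is gauche with COOH at 60° (3.8); NH2 at 0° is gauche with F at 300° (2.3); iPr at 120° is gauche with COOH at 60° (4.3). Total 10.4 kJ/mol.
C is staggered. NH2 at 0° is gauche with F at 60° (2.3); iPr at 120° is gauche with COOH at 180° (4.3); iPr at 120° is gauche with F at 60° (3.1). Total 9.7 kJ/mol.
D is eclipsed. NH2 at 0° is eclipsed with F at 0° (7.1); iPr at 120° is eclipsed with COOH at 120° (13.5); H at 240° is eclipsed with H at 240° (3.6). Total 24.2 kJ/mol.
C has the lowest total (9.7 kJ/mol).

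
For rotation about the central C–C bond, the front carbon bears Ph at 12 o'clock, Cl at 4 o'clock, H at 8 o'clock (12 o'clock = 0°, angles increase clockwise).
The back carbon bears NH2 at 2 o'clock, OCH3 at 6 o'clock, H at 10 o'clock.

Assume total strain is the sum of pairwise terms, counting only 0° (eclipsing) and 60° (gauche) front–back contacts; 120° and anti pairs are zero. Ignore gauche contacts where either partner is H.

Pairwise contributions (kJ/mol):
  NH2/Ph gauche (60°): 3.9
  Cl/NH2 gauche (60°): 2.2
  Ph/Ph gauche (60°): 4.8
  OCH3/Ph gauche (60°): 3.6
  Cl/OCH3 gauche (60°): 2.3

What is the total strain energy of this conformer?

8.4 kJ/mol

This conformer (staggered): Ph(0°)/NH2(60°) gauche 3.9; Cl(120°)/NH2(60°) gauche 2.2; Cl(120°)/OCH3(180°) gauche 2.3 → 8.4 kJ/mol.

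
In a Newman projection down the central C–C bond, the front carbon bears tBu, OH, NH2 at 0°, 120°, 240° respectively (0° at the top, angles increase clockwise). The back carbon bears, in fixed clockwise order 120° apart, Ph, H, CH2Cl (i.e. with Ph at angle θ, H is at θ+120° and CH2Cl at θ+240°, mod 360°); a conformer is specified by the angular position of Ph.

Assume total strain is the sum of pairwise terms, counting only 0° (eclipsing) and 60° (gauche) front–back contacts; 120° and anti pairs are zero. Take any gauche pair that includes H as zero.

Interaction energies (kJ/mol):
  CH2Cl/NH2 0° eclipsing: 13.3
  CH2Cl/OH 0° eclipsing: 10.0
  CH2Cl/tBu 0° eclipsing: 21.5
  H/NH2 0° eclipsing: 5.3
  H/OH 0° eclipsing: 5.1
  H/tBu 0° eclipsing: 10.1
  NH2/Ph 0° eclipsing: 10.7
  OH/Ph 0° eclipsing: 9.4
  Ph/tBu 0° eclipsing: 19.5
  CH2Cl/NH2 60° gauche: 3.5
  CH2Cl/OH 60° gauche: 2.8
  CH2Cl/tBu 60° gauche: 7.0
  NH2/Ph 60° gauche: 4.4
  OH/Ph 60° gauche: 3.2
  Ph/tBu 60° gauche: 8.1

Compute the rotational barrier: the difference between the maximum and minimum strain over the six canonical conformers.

20.5 kJ/mol

Ph at 0° is eclipsed. tBu at 0° is eclipsed with Ph at 0° (19.5); OH at 120° is eclipsed with H at 120° (5.1); NH2 at 240° is eclipsed with CH2Cl at 240° (13.3). Total 37.9 kJ/mol.
Ph at 60° is staggered. tBu at 0° is gauche with Ph at 60° (8.1); tBu at 0° is gauche with CH2Cl at 300° (7.0); OH at 120° is gauche with Ph at 60° (3.2); NH2 at 240° is gauche with CH2Cl at 300° (3.5). Total 21.8 kJ/mol.
Ph at 120° is eclipsed. tBu at 0° is eclipsed with CH2Cl at 0° (21.5); OH at 120° is eclipsed with Ph at 120° (9.4); NH2 at 240° is eclipsed with H at 240° (5.3). Total 36.2 kJ/mol.
Ph at 180° is staggered. tBu at 0° is gauche with CH2Cl at 60° (7.0); OH at 120° is gauche with Ph at 180° (3.2); OH at 120° is gauche with CH2Cl at 60° (2.8); NH2 at 240° is gauche with Ph at 180° (4.4). Total 17.4 kJ/mol.
Ph at 240° is eclipsed. tBu at 0° is eclipsed with H at 0° (10.1); OH at 120° is eclipsed with CH2Cl at 120° (10.0); NH2 at 240° is eclipsed with Ph at 240° (10.7). Total 30.8 kJ/mol.
Ph at 300° is staggered. tBu at 0° is gauche with Ph at 300° (8.1); OH at 120° is gauche with CH2Cl at 180° (2.8); NH2 at 240° is gauche with Ph at 300° (4.4); NH2 at 240° is gauche with CH2Cl at 180° (3.5). Total 18.8 kJ/mol.
Max at 0° (37.9 kJ/mol), min at 180° (17.4 kJ/mol); barrier = 20.5 kJ/mol.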